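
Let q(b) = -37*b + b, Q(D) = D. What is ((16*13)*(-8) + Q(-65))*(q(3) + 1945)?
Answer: -3176173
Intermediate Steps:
q(b) = -36*b
((16*13)*(-8) + Q(-65))*(q(3) + 1945) = ((16*13)*(-8) - 65)*(-36*3 + 1945) = (208*(-8) - 65)*(-108 + 1945) = (-1664 - 65)*1837 = -1729*1837 = -3176173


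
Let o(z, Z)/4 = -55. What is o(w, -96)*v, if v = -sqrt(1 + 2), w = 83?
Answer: 220*sqrt(3) ≈ 381.05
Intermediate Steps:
o(z, Z) = -220 (o(z, Z) = 4*(-55) = -220)
v = -sqrt(3) ≈ -1.7320
o(w, -96)*v = -(-220)*sqrt(3) = 220*sqrt(3)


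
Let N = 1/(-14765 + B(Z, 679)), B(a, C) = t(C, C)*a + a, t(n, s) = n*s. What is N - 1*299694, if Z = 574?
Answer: -79306028157041/264623343 ≈ -2.9969e+5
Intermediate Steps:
B(a, C) = a + a*C² (B(a, C) = (C*C)*a + a = C²*a + a = a*C² + a = a + a*C²)
N = 1/264623343 (N = 1/(-14765 + 574*(1 + 679²)) = 1/(-14765 + 574*(1 + 461041)) = 1/(-14765 + 574*461042) = 1/(-14765 + 264638108) = 1/264623343 ≈ 3.7790e-9)
N - 1*299694 = 1/264623343 - 1*299694 = 1/264623343 - 299694 = -79306028157041/264623343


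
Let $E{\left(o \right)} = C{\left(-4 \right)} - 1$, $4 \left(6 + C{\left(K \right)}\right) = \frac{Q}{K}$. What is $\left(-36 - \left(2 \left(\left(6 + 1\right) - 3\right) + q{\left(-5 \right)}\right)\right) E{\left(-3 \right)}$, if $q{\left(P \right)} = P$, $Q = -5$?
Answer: $\frac{4173}{16} \approx 260.81$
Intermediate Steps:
$C{\left(K \right)} = -6 - \frac{5}{4 K}$ ($C{\left(K \right)} = -6 + \frac{\left(-5\right) \frac{1}{K}}{4} = -6 - \frac{5}{4 K}$)
$E{\left(o \right)} = - \frac{107}{16}$ ($E{\left(o \right)} = \left(-6 - \frac{5}{4 \left(-4\right)}\right) - 1 = \left(-6 - - \frac{5}{16}\right) - 1 = \left(-6 + \frac{5}{16}\right) - 1 = - \frac{91}{16} - 1 = - \frac{107}{16}$)
$\left(-36 - \left(2 \left(\left(6 + 1\right) - 3\right) + q{\left(-5 \right)}\right)\right) E{\left(-3 \right)} = \left(-36 - \left(-5 + 2 \left(\left(6 + 1\right) - 3\right)\right)\right) \left(- \frac{107}{16}\right) = \left(-36 + \left(5 - 2 \left(7 - 3\right)\right)\right) \left(- \frac{107}{16}\right) = \left(-36 + \left(5 - 8\right)\right) \left(- \frac{107}{16}\right) = \left(-36 - 3\right) \left(- \frac{107}{16}\right) = \left(-39\right) \left(- \frac{107}{16}\right) = \frac{4173}{16}$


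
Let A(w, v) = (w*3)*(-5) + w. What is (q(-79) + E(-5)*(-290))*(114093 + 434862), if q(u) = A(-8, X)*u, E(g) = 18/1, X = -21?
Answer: -7722698940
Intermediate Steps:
E(g) = 18 (E(g) = 18*1 = 18)
A(w, v) = -14*w (A(w, v) = (3*w)*(-5) + w = -15*w + w = -14*w)
q(u) = 112*u (q(u) = (-14*(-8))*u = 112*u)
(q(-79) + E(-5)*(-290))*(114093 + 434862) = (112*(-79) + 18*(-290))*(114093 + 434862) = (-8848 - 5220)*548955 = -14068*548955 = -7722698940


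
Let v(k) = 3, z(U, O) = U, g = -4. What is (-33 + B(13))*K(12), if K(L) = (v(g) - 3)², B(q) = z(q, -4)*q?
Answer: 0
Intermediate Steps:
B(q) = q² (B(q) = q*q = q²)
K(L) = 0 (K(L) = (3 - 3)² = 0² = 0)
(-33 + B(13))*K(12) = (-33 + 13²)*0 = (-33 + 169)*0 = 136*0 = 0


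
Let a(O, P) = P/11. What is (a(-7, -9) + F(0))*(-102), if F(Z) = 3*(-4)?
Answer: 14382/11 ≈ 1307.5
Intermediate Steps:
a(O, P) = P/11 (a(O, P) = P*(1/11) = P/11)
F(Z) = -12
(a(-7, -9) + F(0))*(-102) = ((1/11)*(-9) - 12)*(-102) = (-9/11 - 12)*(-102) = -141/11*(-102) = 14382/11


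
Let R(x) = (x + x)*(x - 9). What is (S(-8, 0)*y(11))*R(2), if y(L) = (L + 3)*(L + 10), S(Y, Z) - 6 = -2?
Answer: -32928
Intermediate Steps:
S(Y, Z) = 4 (S(Y, Z) = 6 - 2 = 4)
y(L) = (3 + L)*(10 + L)
R(x) = 2*x*(-9 + x) (R(x) = (2*x)*(-9 + x) = 2*x*(-9 + x))
(S(-8, 0)*y(11))*R(2) = (4*(30 + 11² + 13*11))*(2*2*(-9 + 2)) = (4*(30 + 121 + 143))*(2*2*(-7)) = (4*294)*(-28) = 1176*(-28) = -32928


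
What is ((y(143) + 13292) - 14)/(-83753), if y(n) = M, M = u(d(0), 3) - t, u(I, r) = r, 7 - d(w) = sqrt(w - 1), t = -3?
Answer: -13284/83753 ≈ -0.15861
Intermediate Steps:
d(w) = 7 - sqrt(-1 + w) (d(w) = 7 - sqrt(w - 1) = 7 - sqrt(-1 + w))
M = 6 (M = 3 - 1*(-3) = 3 + 3 = 6)
y(n) = 6
((y(143) + 13292) - 14)/(-83753) = ((6 + 13292) - 14)/(-83753) = (13298 - 14)*(-1/83753) = 13284*(-1/83753) = -13284/83753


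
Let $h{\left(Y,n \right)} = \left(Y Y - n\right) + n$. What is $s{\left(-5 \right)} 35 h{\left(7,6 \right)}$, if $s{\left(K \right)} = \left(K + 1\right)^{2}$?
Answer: $27440$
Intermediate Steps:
$s{\left(K \right)} = \left(1 + K\right)^{2}$
$h{\left(Y,n \right)} = Y^{2}$ ($h{\left(Y,n \right)} = \left(Y^{2} - n\right) + n = Y^{2}$)
$s{\left(-5 \right)} 35 h{\left(7,6 \right)} = \left(1 - 5\right)^{2} \cdot 35 \cdot 7^{2} = \left(-4\right)^{2} \cdot 35 \cdot 49 = 16 \cdot 35 \cdot 49 = 560 \cdot 49 = 27440$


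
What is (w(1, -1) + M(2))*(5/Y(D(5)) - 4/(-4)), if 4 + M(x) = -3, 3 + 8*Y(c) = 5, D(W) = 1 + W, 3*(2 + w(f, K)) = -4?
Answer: -217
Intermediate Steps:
w(f, K) = -10/3 (w(f, K) = -2 + (⅓)*(-4) = -2 - 4/3 = -10/3)
Y(c) = ¼ (Y(c) = -3/8 + (⅛)*5 = -3/8 + 5/8 = ¼)
M(x) = -7 (M(x) = -4 - 3 = -7)
(w(1, -1) + M(2))*(5/Y(D(5)) - 4/(-4)) = (-10/3 - 7)*(5/(¼) - 4/(-4)) = -31*(5*4 - 4*(-¼))/3 = -31*(20 + 1)/3 = -31/3*21 = -217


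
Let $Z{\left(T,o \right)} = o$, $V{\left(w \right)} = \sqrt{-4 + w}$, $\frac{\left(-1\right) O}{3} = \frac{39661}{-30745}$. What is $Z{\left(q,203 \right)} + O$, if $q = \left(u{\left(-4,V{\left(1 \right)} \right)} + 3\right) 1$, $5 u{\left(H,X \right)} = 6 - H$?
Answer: $\frac{6360218}{30745} \approx 206.87$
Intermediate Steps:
$O = \frac{118983}{30745}$ ($O = - 3 \frac{39661}{-30745} = - 3 \cdot 39661 \left(- \frac{1}{30745}\right) = \left(-3\right) \left(- \frac{39661}{30745}\right) = \frac{118983}{30745} \approx 3.87$)
$u{\left(H,X \right)} = \frac{6}{5} - \frac{H}{5}$ ($u{\left(H,X \right)} = \frac{6 - H}{5} = \frac{6}{5} - \frac{H}{5}$)
$q = 5$ ($q = \left(\left(\frac{6}{5} - - \frac{4}{5}\right) + 3\right) 1 = \left(\left(\frac{6}{5} + \frac{4}{5}\right) + 3\right) 1 = \left(2 + 3\right) 1 = 5 \cdot 1 = 5$)
$Z{\left(q,203 \right)} + O = 203 + \frac{118983}{30745} = \frac{6360218}{30745}$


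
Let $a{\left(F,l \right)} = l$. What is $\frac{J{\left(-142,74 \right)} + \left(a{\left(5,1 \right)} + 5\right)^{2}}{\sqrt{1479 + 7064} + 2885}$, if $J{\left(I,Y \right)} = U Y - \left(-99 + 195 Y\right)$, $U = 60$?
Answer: $- \frac{28431675}{8314682} + \frac{9855 \sqrt{8543}}{8314682} \approx -3.3099$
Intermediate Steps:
$J{\left(I,Y \right)} = 99 - 135 Y$ ($J{\left(I,Y \right)} = 60 Y - \left(-99 + 195 Y\right) = 99 - 135 Y$)
$\frac{J{\left(-142,74 \right)} + \left(a{\left(5,1 \right)} + 5\right)^{2}}{\sqrt{1479 + 7064} + 2885} = \frac{\left(99 - 9990\right) + \left(1 + 5\right)^{2}}{\sqrt{1479 + 7064} + 2885} = \frac{\left(99 - 9990\right) + 6^{2}}{\sqrt{8543} + 2885} = \frac{-9891 + 36}{2885 + \sqrt{8543}} = - \frac{9855}{2885 + \sqrt{8543}}$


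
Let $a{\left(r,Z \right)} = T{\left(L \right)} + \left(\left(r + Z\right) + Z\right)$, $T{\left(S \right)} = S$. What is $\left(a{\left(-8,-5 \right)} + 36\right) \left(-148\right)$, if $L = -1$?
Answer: $-2516$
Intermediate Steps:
$a{\left(r,Z \right)} = -1 + r + 2 Z$ ($a{\left(r,Z \right)} = -1 + \left(\left(r + Z\right) + Z\right) = -1 + \left(\left(Z + r\right) + Z\right) = -1 + \left(r + 2 Z\right) = -1 + r + 2 Z$)
$\left(a{\left(-8,-5 \right)} + 36\right) \left(-148\right) = \left(\left(-1 - 8 + 2 \left(-5\right)\right) + 36\right) \left(-148\right) = \left(\left(-1 - 8 - 10\right) + 36\right) \left(-148\right) = \left(-19 + 36\right) \left(-148\right) = 17 \left(-148\right) = -2516$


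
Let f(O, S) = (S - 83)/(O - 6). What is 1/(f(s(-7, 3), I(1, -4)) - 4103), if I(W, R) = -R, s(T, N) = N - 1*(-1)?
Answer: -2/8127 ≈ -0.00024609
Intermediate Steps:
s(T, N) = 1 + N (s(T, N) = N + 1 = 1 + N)
f(O, S) = (-83 + S)/(-6 + O)
1/(f(s(-7, 3), I(1, -4)) - 4103) = 1/((-83 - 1*(-4))/(-6 + (1 + 3)) - 4103) = 1/((-83 + 4)/(-6 + 4) - 4103) = 1/(-79/(-2) - 4103) = 1/(-1/2*(-79) - 4103) = 1/(79/2 - 4103) = 1/(-8127/2) = -2/8127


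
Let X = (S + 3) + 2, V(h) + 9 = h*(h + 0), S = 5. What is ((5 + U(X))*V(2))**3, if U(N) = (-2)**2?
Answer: -91125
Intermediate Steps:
V(h) = -9 + h**2 (V(h) = -9 + h*(h + 0) = -9 + h*h = -9 + h**2)
X = 10 (X = (5 + 3) + 2 = 8 + 2 = 10)
U(N) = 4
((5 + U(X))*V(2))**3 = ((5 + 4)*(-9 + 2**2))**3 = (9*(-9 + 4))**3 = (9*(-5))**3 = (-45)**3 = -91125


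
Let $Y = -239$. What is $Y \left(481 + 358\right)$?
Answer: $-200521$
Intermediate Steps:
$Y \left(481 + 358\right) = - 239 \left(481 + 358\right) = \left(-239\right) 839 = -200521$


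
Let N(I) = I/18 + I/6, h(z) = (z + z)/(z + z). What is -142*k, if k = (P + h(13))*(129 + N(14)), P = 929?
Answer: -52339780/3 ≈ -1.7447e+7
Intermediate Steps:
h(z) = 1 (h(z) = (2*z)/((2*z)) = (2*z)*(1/(2*z)) = 1)
N(I) = 2*I/9 (N(I) = I*(1/18) + I*(⅙) = I/18 + I/6 = 2*I/9)
k = 368590/3 (k = (929 + 1)*(129 + (2/9)*14) = 930*(129 + 28/9) = 930*(1189/9) = 368590/3 ≈ 1.2286e+5)
-142*k = -142*368590/3 = -52339780/3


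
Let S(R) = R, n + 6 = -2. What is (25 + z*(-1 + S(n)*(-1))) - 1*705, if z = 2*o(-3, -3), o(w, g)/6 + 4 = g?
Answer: -1268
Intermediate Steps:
n = -8 (n = -6 - 2 = -8)
o(w, g) = -24 + 6*g
z = -84 (z = 2*(-24 + 6*(-3)) = 2*(-24 - 18) = 2*(-42) = -84)
(25 + z*(-1 + S(n)*(-1))) - 1*705 = (25 - 84*(-1 - 8*(-1))) - 1*705 = (25 - 84*(-1 + 8)) - 705 = (25 - 84*7) - 705 = (25 - 588) - 705 = -563 - 705 = -1268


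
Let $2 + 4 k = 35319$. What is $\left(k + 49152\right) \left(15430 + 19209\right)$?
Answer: $\frac{8033650075}{4} \approx 2.0084 \cdot 10^{9}$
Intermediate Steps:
$k = \frac{35317}{4}$ ($k = - \frac{1}{2} + \frac{1}{4} \cdot 35319 = - \frac{1}{2} + \frac{35319}{4} = \frac{35317}{4} \approx 8829.3$)
$\left(k + 49152\right) \left(15430 + 19209\right) = \left(\frac{35317}{4} + 49152\right) \left(15430 + 19209\right) = \frac{231925}{4} \cdot 34639 = \frac{8033650075}{4}$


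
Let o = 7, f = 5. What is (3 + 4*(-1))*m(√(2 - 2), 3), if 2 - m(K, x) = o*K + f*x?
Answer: 13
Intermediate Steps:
m(K, x) = 2 - 7*K - 5*x (m(K, x) = 2 - (7*K + 5*x) = 2 - (5*x + 7*K) = 2 + (-7*K - 5*x) = 2 - 7*K - 5*x)
(3 + 4*(-1))*m(√(2 - 2), 3) = (3 + 4*(-1))*(2 - 7*√(2 - 2) - 5*3) = (3 - 4)*(2 - 7*√0 - 15) = -(2 - 7*0 - 15) = -(2 + 0 - 15) = -1*(-13) = 13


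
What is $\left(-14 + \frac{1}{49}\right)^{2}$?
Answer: $\frac{469225}{2401} \approx 195.43$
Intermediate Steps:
$\left(-14 + \frac{1}{49}\right)^{2} = \left(- \frac{685}{49}\right)^{2} = \frac{469225}{2401}$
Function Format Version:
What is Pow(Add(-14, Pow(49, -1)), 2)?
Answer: Rational(469225, 2401) ≈ 195.43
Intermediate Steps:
Pow(Add(-14, Pow(49, -1)), 2) = Pow(Add(-14, Rational(1, 49)), 2) = Pow(Rational(-685, 49), 2) = Rational(469225, 2401)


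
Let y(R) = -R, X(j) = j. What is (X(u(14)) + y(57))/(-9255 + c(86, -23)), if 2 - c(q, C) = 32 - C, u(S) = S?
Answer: 43/9308 ≈ 0.0046197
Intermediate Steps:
c(q, C) = -30 + C (c(q, C) = 2 - (32 - C) = 2 + (-32 + C) = -30 + C)
(X(u(14)) + y(57))/(-9255 + c(86, -23)) = (14 - 1*57)/(-9255 + (-30 - 23)) = (14 - 57)/(-9255 - 53) = -43/(-9308) = -43*(-1/9308) = 43/9308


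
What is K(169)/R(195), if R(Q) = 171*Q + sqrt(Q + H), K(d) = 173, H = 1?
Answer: 173/33359 ≈ 0.0051860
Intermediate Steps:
R(Q) = sqrt(1 + Q) + 171*Q (R(Q) = 171*Q + sqrt(Q + 1) = 171*Q + sqrt(1 + Q) = sqrt(1 + Q) + 171*Q)
K(169)/R(195) = 173/(sqrt(1 + 195) + 171*195) = 173/(sqrt(196) + 33345) = 173/(14 + 33345) = 173/33359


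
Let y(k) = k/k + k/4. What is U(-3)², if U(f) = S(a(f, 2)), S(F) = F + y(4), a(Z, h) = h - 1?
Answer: 9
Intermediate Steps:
a(Z, h) = -1 + h
y(k) = 1 + k/4 (y(k) = 1 + k*(¼) = 1 + k/4)
S(F) = 2 + F (S(F) = F + (1 + (¼)*4) = F + (1 + 1) = F + 2 = 2 + F)
U(f) = 3 (U(f) = 2 + (-1 + 2) = 2 + 1 = 3)
U(-3)² = 3² = 9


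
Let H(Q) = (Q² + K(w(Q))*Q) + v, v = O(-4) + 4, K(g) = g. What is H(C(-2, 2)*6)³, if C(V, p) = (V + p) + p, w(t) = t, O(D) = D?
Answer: 23887872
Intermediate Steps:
C(V, p) = V + 2*p
v = 0 (v = -4 + 4 = 0)
H(Q) = 2*Q² (H(Q) = (Q² + Q*Q) + 0 = (Q² + Q²) + 0 = 2*Q² + 0 = 2*Q²)
H(C(-2, 2)*6)³ = (2*((-2 + 2*2)*6)²)³ = (2*((-2 + 4)*6)²)³ = (2*(2*6)²)³ = (2*12²)³ = (2*144)³ = 288³ = 23887872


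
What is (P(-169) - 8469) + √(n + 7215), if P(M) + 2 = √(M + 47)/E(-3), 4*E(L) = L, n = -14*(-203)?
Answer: -8471 + √10057 - 4*I*√122/3 ≈ -8370.7 - 14.727*I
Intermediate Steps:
n = 2842
E(L) = L/4
P(M) = -2 - 4*√(47 + M)/3 (P(M) = -2 + √(M + 47)/(((¼)*(-3))) = -2 + √(47 + M)/(-¾) = -2 + √(47 + M)*(-4/3) = -2 - 4*√(47 + M)/3)
(P(-169) - 8469) + √(n + 7215) = ((-2 - 4*√(47 - 169)/3) - 8469) + √(2842 + 7215) = ((-2 - 4*I*√122/3) - 8469) + √10057 = (-8471 - 4*I*√122/3) + √10057 = -8471 + √10057 - 4*I*√122/3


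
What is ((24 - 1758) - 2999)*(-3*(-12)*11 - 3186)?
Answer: 13205070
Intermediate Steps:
((24 - 1758) - 2999)*(-3*(-12)*11 - 3186) = (-1734 - 2999)*(36*11 - 3186) = -4733*(396 - 3186) = -4733*(-2790) = 13205070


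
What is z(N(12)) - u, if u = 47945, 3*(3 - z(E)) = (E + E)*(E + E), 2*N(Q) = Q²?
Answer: -54854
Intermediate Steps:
N(Q) = Q²/2
z(E) = 3 - 4*E²/3 (z(E) = 3 - (E + E)*(E + E)/3 = 3 - 2*E*2*E/3 = 3 - 4*E²/3)
z(N(12)) - u = (3 - 4*((½)*12²)²/3) - 1*47945 = (3 - 4*((½)*144)²/3) - 47945 = (3 - 4/3*72²) - 47945 = (3 - 4/3*5184) - 47945 = (3 - 6912) - 47945 = -6909 - 47945 = -54854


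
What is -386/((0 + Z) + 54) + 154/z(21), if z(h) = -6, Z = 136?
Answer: -7894/285 ≈ -27.698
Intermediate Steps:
-386/((0 + Z) + 54) + 154/z(21) = -386/((0 + 136) + 54) + 154/(-6) = -386/(136 + 54) + 154*(-1/6) = -386/190 - 77/3 = -386*1/190 - 77/3 = -193/95 - 77/3 = -7894/285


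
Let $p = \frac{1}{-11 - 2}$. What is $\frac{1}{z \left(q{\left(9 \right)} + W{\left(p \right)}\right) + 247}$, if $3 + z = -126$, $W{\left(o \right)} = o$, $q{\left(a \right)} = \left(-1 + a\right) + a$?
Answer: $- \frac{13}{25169} \approx -0.00051651$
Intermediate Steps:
$q{\left(a \right)} = -1 + 2 a$
$p = - \frac{1}{13}$ ($p = \frac{1}{-13} = - \frac{1}{13} \approx -0.076923$)
$z = -129$ ($z = -3 - 126 = -129$)
$\frac{1}{z \left(q{\left(9 \right)} + W{\left(p \right)}\right) + 247} = \frac{1}{- 129 \left(\left(-1 + 2 \cdot 9\right) - \frac{1}{13}\right) + 247} = \frac{1}{- 129 \left(\left(-1 + 18\right) - \frac{1}{13}\right) + 247} = \frac{1}{- 129 \left(17 - \frac{1}{13}\right) + 247} = \frac{1}{\left(-129\right) \frac{220}{13} + 247} = \frac{1}{- \frac{28380}{13} + 247} = \frac{1}{- \frac{25169}{13}} = - \frac{13}{25169}$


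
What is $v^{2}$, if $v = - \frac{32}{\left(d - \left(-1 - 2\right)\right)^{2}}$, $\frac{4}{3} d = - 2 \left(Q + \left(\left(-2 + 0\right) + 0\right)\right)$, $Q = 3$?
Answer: $\frac{16384}{81} \approx 202.27$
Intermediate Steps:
$d = - \frac{3}{2}$ ($d = \frac{3 \left(- 2 \left(3 + \left(\left(-2 + 0\right) + 0\right)\right)\right)}{4} = \frac{3 \left(- 2 \left(3 + \left(-2 + 0\right)\right)\right)}{4} = \frac{3 \left(- 2 \left(3 - 2\right)\right)}{4} = \frac{3 \left(\left(-2\right) 1\right)}{4} = \frac{3}{4} \left(-2\right) = - \frac{3}{2} \approx -1.5$)
$v = - \frac{128}{9}$ ($v = - \frac{32}{\left(- \frac{3}{2} - \left(-1 - 2\right)\right)^{2}} = - \frac{32}{\left(- \frac{3}{2} - -3\right)^{2}} = - \frac{32}{\left(- \frac{3}{2} + 3\right)^{2}} = - \frac{32}{\left(\frac{3}{2}\right)^{2}} = - \frac{32}{\frac{9}{4}} = \left(-32\right) \frac{4}{9} = - \frac{128}{9} \approx -14.222$)
$v^{2} = \left(- \frac{128}{9}\right)^{2} = \frac{16384}{81}$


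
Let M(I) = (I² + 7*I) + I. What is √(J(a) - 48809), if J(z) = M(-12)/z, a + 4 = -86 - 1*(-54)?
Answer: I*√439293/3 ≈ 220.93*I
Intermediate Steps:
a = -36 (a = -4 + (-86 - 1*(-54)) = -4 + (-86 + 54) = -4 - 32 = -36)
M(I) = I² + 8*I
J(z) = 48/z (J(z) = (-12*(8 - 12))/z = (-12*(-4))/z = 48/z)
√(J(a) - 48809) = √(48/(-36) - 48809) = √(48*(-1/36) - 48809) = √(-4/3 - 48809) = √(-146431/3) = I*√439293/3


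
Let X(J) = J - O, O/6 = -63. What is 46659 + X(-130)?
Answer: 46907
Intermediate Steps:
O = -378 (O = 6*(-63) = -378)
X(J) = 378 + J (X(J) = J - 1*(-378) = J + 378 = 378 + J)
46659 + X(-130) = 46659 + (378 - 130) = 46659 + 248 = 46907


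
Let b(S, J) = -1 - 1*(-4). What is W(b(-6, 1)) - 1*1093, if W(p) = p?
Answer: -1090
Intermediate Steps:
b(S, J) = 3 (b(S, J) = -1 + 4 = 3)
W(b(-6, 1)) - 1*1093 = 3 - 1*1093 = 3 - 1093 = -1090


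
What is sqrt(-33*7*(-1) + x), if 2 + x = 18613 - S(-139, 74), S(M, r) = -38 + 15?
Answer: 7*sqrt(385) ≈ 137.35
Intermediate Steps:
S(M, r) = -23
x = 18634 (x = -2 + (18613 - 1*(-23)) = -2 + (18613 + 23) = -2 + 18636 = 18634)
sqrt(-33*7*(-1) + x) = sqrt(-33*7*(-1) + 18634) = sqrt(-231*(-1) + 18634) = sqrt(231 + 18634) = sqrt(18865) = 7*sqrt(385)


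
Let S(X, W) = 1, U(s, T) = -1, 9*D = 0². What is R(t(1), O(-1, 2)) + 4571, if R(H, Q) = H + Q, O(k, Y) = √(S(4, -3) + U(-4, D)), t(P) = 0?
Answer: 4571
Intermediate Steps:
D = 0 (D = (⅑)*0² = (⅑)*0 = 0)
O(k, Y) = 0 (O(k, Y) = √(1 - 1) = √0 = 0)
R(t(1), O(-1, 2)) + 4571 = (0 + 0) + 4571 = 0 + 4571 = 4571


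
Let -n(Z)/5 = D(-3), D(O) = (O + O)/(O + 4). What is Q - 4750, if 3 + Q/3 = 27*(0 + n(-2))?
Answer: -2329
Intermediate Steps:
D(O) = 2*O/(4 + O) (D(O) = (2*O)/(4 + O) = 2*O/(4 + O))
n(Z) = 30 (n(Z) = -10*(-3)/(4 - 3) = -10*(-3)/1 = -10*(-3) = -5*(-6) = 30)
Q = 2421 (Q = -9 + 3*(27*(0 + 30)) = -9 + 3*(27*30) = -9 + 3*810 = -9 + 2430 = 2421)
Q - 4750 = 2421 - 4750 = -2329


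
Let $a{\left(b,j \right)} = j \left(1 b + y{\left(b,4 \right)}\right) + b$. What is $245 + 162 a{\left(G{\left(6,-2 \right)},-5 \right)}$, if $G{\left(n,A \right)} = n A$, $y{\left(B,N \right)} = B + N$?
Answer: $14501$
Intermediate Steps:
$G{\left(n,A \right)} = A n$
$a{\left(b,j \right)} = b + j \left(4 + 2 b\right)$ ($a{\left(b,j \right)} = j \left(1 b + \left(b + 4\right)\right) + b = j \left(b + \left(4 + b\right)\right) + b = j \left(4 + 2 b\right) + b = b + j \left(4 + 2 b\right)$)
$245 + 162 a{\left(G{\left(6,-2 \right)},-5 \right)} = 245 + 162 \left(\left(-2\right) 6 + \left(-2\right) 6 \left(-5\right) - 5 \left(4 - 12\right)\right) = 245 + 162 \left(-12 - -60 - 5 \left(4 - 12\right)\right) = 245 + 162 \left(-12 + 60 - -40\right) = 245 + 162 \left(-12 + 60 + 40\right) = 245 + 162 \cdot 88 = 245 + 14256 = 14501$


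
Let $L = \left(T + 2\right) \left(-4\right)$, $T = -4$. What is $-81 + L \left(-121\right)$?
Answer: $-1049$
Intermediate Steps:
$L = 8$ ($L = \left(-4 + 2\right) \left(-4\right) = \left(-2\right) \left(-4\right) = 8$)
$-81 + L \left(-121\right) = -81 + 8 \left(-121\right) = -81 - 968 = -1049$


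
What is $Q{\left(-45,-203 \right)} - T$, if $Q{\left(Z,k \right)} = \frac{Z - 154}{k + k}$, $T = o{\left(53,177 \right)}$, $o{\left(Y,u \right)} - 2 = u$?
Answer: $- \frac{72475}{406} \approx -178.51$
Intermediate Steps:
$o{\left(Y,u \right)} = 2 + u$
$T = 179$ ($T = 2 + 177 = 179$)
$Q{\left(Z,k \right)} = \frac{-154 + Z}{2 k}$
$Q{\left(-45,-203 \right)} - T = \frac{-154 - 45}{2 \left(-203\right)} - 179 = \frac{1}{2} \left(- \frac{1}{203}\right) \left(-199\right) - 179 = \frac{199}{406} - 179 = - \frac{72475}{406}$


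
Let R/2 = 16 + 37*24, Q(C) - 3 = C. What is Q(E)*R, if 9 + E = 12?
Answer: 10848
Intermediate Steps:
E = 3 (E = -9 + 12 = 3)
Q(C) = 3 + C
R = 1808 (R = 2*(16 + 37*24) = 2*(16 + 888) = 2*904 = 1808)
Q(E)*R = (3 + 3)*1808 = 6*1808 = 10848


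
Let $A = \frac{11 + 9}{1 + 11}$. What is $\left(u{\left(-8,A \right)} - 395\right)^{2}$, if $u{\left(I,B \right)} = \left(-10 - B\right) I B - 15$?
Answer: $\frac{5244100}{81} \approx 64742.0$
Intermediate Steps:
$A = \frac{5}{3}$ ($A = \frac{20}{12} = 20 \cdot \frac{1}{12} = \frac{5}{3} \approx 1.6667$)
$u{\left(I,B \right)} = -15 + B I \left(-10 - B\right)$ ($u{\left(I,B \right)} = I \left(-10 - B\right) B - 15 = B I \left(-10 - B\right) - 15 = -15 + B I \left(-10 - B\right)$)
$\left(u{\left(-8,A \right)} - 395\right)^{2} = \left(\left(-15 - - 8 \left(\frac{5}{3}\right)^{2} - \frac{50}{3} \left(-8\right)\right) - 395\right)^{2} = \left(\left(-15 - \left(-8\right) \frac{25}{9} + \frac{400}{3}\right) - 395\right)^{2} = \left(\left(-15 + \frac{200}{9} + \frac{400}{3}\right) - 395\right)^{2} = \left(\frac{1265}{9} - 395\right)^{2} = \left(- \frac{2290}{9}\right)^{2} = \frac{5244100}{81}$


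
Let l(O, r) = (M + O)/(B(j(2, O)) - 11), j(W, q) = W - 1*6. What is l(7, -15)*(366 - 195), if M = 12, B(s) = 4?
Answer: -3249/7 ≈ -464.14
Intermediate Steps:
j(W, q) = -6 + W (j(W, q) = W - 6 = -6 + W)
l(O, r) = -12/7 - O/7 (l(O, r) = (12 + O)/(4 - 11) = (12 + O)/(-7) = (12 + O)*(-⅐) = -12/7 - O/7)
l(7, -15)*(366 - 195) = (-12/7 - ⅐*7)*(366 - 195) = (-12/7 - 1)*171 = -19/7*171 = -3249/7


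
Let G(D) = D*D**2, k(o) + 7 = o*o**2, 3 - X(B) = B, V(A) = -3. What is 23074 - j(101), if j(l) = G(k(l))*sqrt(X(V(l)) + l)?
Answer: 23074 - 1093662980912652184*sqrt(107) ≈ -1.1313e+19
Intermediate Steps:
X(B) = 3 - B
k(o) = -7 + o**3 (k(o) = -7 + o*o**2 = -7 + o**3)
G(D) = D**3
j(l) = (-7 + l**3)**3*sqrt(6 + l) (j(l) = (-7 + l**3)**3*sqrt((3 - 1*(-3)) + l) = (-7 + l**3)**3*sqrt((3 + 3) + l) = (-7 + l**3)**3*sqrt(6 + l))
23074 - j(101) = 23074 - (-7 + 101**3)**3*sqrt(6 + 101) = 23074 - (-7 + 1030301)**3*sqrt(107) = 23074 - 1030294**3*sqrt(107) = 23074 - 1093662980912652184*sqrt(107)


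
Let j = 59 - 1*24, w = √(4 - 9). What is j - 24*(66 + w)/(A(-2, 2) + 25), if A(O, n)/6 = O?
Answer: -1129/13 - 24*I*√5/13 ≈ -86.846 - 4.1281*I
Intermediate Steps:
w = I*√5 (w = √(-5) = I*√5 ≈ 2.2361*I)
A(O, n) = 6*O
j = 35 (j = 59 - 24 = 35)
j - 24*(66 + w)/(A(-2, 2) + 25) = 35 - 24*(66 + I*√5)/(6*(-2) + 25) = 35 - 24*(66 + I*√5)/(-12 + 25) = 35 - 24*(66 + I*√5)/13 = 35 - 24*(66/13 + I*√5/13) = 35 + (-1584/13 - 24*I*√5/13) = -1129/13 - 24*I*√5/13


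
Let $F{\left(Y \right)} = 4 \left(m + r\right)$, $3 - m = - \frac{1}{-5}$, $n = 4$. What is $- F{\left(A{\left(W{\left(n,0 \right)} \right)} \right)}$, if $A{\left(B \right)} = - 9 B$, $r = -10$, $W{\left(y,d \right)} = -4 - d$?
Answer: $\frac{144}{5} \approx 28.8$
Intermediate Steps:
$m = \frac{14}{5}$ ($m = 3 - - \frac{1}{-5} = 3 - \left(-1\right) \left(- \frac{1}{5}\right) = 3 - \frac{1}{5} = \frac{14}{5} \approx 2.8$)
$F{\left(Y \right)} = - \frac{144}{5}$ ($F{\left(Y \right)} = 4 \left(\frac{14}{5} - 10\right) = 4 \left(- \frac{36}{5}\right) = - \frac{144}{5}$)
$- F{\left(A{\left(W{\left(n,0 \right)} \right)} \right)} = \left(-1\right) \left(- \frac{144}{5}\right) = \frac{144}{5}$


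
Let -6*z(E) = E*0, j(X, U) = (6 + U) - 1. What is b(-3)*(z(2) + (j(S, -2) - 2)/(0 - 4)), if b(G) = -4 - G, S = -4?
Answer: ¼ ≈ 0.25000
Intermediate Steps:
j(X, U) = 5 + U
z(E) = 0 (z(E) = -E*0/6 = -⅙*0 = 0)
b(-3)*(z(2) + (j(S, -2) - 2)/(0 - 4)) = (-4 - 1*(-3))*(0 + ((5 - 2) - 2)/(0 - 4)) = (-4 + 3)*(0 + (3 - 2)/(-4)) = -(0 + 1*(-¼)) = -(0 - ¼) = -1*(-¼) = ¼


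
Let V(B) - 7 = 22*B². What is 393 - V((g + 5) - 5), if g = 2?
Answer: 298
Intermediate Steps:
V(B) = 7 + 22*B²
393 - V((g + 5) - 5) = 393 - (7 + 22*((2 + 5) - 5)²) = 393 - (7 + 22*(7 - 5)²) = 393 - (7 + 22*2²) = 393 - (7 + 22*4) = 393 - (7 + 88) = 393 - 1*95 = 393 - 95 = 298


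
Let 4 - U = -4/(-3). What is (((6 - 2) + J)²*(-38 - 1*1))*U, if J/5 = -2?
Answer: -3744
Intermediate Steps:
U = 8/3 (U = 4 - (-4)/(-3) = 4 - (-4)*(-1)/3 = 4 - 1*4/3 = 4 - 4/3 = 8/3 ≈ 2.6667)
J = -10 (J = 5*(-2) = -10)
(((6 - 2) + J)²*(-38 - 1*1))*U = (((6 - 2) - 10)²*(-38 - 1*1))*(8/3) = ((4 - 10)²*(-38 - 1))*(8/3) = ((-6)²*(-39))*(8/3) = (36*(-39))*(8/3) = -1404*8/3 = -3744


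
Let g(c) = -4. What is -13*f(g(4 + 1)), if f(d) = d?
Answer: 52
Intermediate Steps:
-13*f(g(4 + 1)) = -13*(-4) = 52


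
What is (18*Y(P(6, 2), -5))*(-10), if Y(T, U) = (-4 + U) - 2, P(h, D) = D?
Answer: 1980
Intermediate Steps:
Y(T, U) = -6 + U
(18*Y(P(6, 2), -5))*(-10) = (18*(-6 - 5))*(-10) = (18*(-11))*(-10) = -198*(-10) = 1980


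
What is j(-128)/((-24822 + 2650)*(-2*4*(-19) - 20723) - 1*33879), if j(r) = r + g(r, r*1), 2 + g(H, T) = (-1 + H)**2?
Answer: 16511/456066333 ≈ 3.6203e-5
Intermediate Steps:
g(H, T) = -2 + (-1 + H)**2
j(r) = -2 + r + (-1 + r)**2 (j(r) = r + (-2 + (-1 + r)**2) = -2 + r + (-1 + r)**2)
j(-128)/((-24822 + 2650)*(-2*4*(-19) - 20723) - 1*33879) = (-1 + (-128)**2 - 1*(-128))/((-24822 + 2650)*(-2*4*(-19) - 20723) - 1*33879) = (-1 + 16384 + 128)/(-22172*(-8*(-19) - 20723) - 33879) = 16511/(-22172*(152 - 20723) - 33879) = 16511/(-22172*(-20571) - 33879) = 16511/(456100212 - 33879) = 16511/456066333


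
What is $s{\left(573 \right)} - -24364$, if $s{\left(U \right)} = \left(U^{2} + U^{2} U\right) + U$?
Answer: $188485783$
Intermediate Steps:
$s{\left(U \right)} = U + U^{2} + U^{3}$ ($s{\left(U \right)} = \left(U^{2} + U^{3}\right) + U = U + U^{2} + U^{3}$)
$s{\left(573 \right)} - -24364 = 573 \left(1 + 573 + 573^{2}\right) - -24364 = 573 \left(1 + 573 + 328329\right) + 24364 = 573 \cdot 328903 + 24364 = 188461419 + 24364 = 188485783$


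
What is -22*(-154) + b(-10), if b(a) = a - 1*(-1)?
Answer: 3379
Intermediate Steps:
b(a) = 1 + a (b(a) = a + 1 = 1 + a)
-22*(-154) + b(-10) = -22*(-154) + (1 - 10) = 3388 - 9 = 3379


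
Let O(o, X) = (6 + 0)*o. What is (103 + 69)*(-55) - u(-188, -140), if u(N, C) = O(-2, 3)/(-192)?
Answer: -151361/16 ≈ -9460.1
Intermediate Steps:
O(o, X) = 6*o
u(N, C) = 1/16 (u(N, C) = (6*(-2))/(-192) = -12*(-1/192) = 1/16)
(103 + 69)*(-55) - u(-188, -140) = (103 + 69)*(-55) - 1*1/16 = 172*(-55) - 1/16 = -9460 - 1/16 = -151361/16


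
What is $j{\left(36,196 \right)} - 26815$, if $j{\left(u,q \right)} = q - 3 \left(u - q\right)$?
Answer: $-26139$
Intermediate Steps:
$j{\left(u,q \right)} = - 3 u + 4 q$ ($j{\left(u,q \right)} = q + \left(- 3 u + 3 q\right) = - 3 u + 4 q$)
$j{\left(36,196 \right)} - 26815 = \left(\left(-3\right) 36 + 4 \cdot 196\right) - 26815 = \left(-108 + 784\right) - 26815 = 676 - 26815 = -26139$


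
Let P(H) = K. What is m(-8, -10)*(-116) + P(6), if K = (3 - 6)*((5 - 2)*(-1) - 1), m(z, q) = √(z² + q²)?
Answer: 12 - 232*√41 ≈ -1473.5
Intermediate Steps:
m(z, q) = √(q² + z²)
K = 12 (K = -3*(3*(-1) - 1) = -3*(-3 - 1) = -3*(-4) = 12)
P(H) = 12
m(-8, -10)*(-116) + P(6) = √((-10)² + (-8)²)*(-116) + 12 = √(100 + 64)*(-116) + 12 = √164*(-116) + 12 = (2*√41)*(-116) + 12 = -232*√41 + 12 = 12 - 232*√41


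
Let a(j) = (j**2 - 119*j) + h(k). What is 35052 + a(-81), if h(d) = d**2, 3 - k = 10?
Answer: 51301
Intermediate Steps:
k = -7 (k = 3 - 1*10 = 3 - 10 = -7)
a(j) = 49 + j**2 - 119*j (a(j) = (j**2 - 119*j) + (-7)**2 = (j**2 - 119*j) + 49 = 49 + j**2 - 119*j)
35052 + a(-81) = 35052 + (49 + (-81)**2 - 119*(-81)) = 35052 + (49 + 6561 + 9639) = 35052 + 16249 = 51301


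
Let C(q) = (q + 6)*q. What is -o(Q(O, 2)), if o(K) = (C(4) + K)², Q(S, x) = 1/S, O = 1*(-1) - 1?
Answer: -6241/4 ≈ -1560.3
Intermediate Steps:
O = -2 (O = -1 - 1 = -2)
C(q) = q*(6 + q) (C(q) = (6 + q)*q = q*(6 + q))
o(K) = (40 + K)² (o(K) = (4*(6 + 4) + K)² = (4*10 + K)² = (40 + K)²)
-o(Q(O, 2)) = -(40 + 1/(-2))² = -(40 - ½)² = -(79/2)² = -1*6241/4 = -6241/4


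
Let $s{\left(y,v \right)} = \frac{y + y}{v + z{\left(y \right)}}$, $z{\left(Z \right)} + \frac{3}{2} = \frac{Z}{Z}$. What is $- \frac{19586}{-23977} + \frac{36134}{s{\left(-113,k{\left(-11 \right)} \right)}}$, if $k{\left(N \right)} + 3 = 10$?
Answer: $- \frac{5627075531}{5418802} \approx -1038.4$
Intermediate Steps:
$z{\left(Z \right)} = - \frac{1}{2}$ ($z{\left(Z \right)} = - \frac{3}{2} + \frac{Z}{Z} = - \frac{3}{2} + 1 = - \frac{1}{2}$)
$k{\left(N \right)} = 7$ ($k{\left(N \right)} = -3 + 10 = 7$)
$s{\left(y,v \right)} = \frac{2 y}{- \frac{1}{2} + v}$ ($s{\left(y,v \right)} = \frac{y + y}{v - \frac{1}{2}} = \frac{2 y}{- \frac{1}{2} + v}$)
$- \frac{19586}{-23977} + \frac{36134}{s{\left(-113,k{\left(-11 \right)} \right)}} = - \frac{19586}{-23977} + \frac{36134}{4 \left(-113\right) \frac{1}{-1 + 2 \cdot 7}} = \left(-19586\right) \left(- \frac{1}{23977}\right) + \frac{36134}{4 \left(-113\right) \frac{1}{-1 + 14}} = \frac{19586}{23977} + \frac{36134}{4 \left(-113\right) \frac{1}{13}} = \frac{19586}{23977} + \frac{36134}{- \frac{452}{13}} = \frac{19586}{23977} + 36134 \left(- \frac{13}{452}\right) = \frac{19586}{23977} - \frac{234871}{226} = - \frac{5627075531}{5418802}$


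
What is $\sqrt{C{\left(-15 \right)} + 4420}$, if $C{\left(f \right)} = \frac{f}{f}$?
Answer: $\sqrt{4421} \approx 66.491$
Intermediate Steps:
$C{\left(f \right)} = 1$
$\sqrt{C{\left(-15 \right)} + 4420} = \sqrt{1 + 4420} = \sqrt{4421}$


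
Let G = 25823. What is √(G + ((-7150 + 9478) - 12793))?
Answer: √15358 ≈ 123.93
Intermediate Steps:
√(G + ((-7150 + 9478) - 12793)) = √(25823 + ((-7150 + 9478) - 12793)) = √(25823 + (2328 - 12793)) = √(25823 - 10465) = √15358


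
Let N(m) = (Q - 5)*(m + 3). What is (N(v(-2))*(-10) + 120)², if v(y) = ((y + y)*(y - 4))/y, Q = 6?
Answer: 44100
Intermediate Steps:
v(y) = -8 + 2*y (v(y) = ((2*y)*(-4 + y))/y = (2*y*(-4 + y))/y = -8 + 2*y)
N(m) = 3 + m (N(m) = (6 - 5)*(m + 3) = 1*(3 + m) = 3 + m)
(N(v(-2))*(-10) + 120)² = ((3 + (-8 + 2*(-2)))*(-10) + 120)² = ((3 + (-8 - 4))*(-10) + 120)² = ((3 - 12)*(-10) + 120)² = (-9*(-10) + 120)² = (90 + 120)² = 210² = 44100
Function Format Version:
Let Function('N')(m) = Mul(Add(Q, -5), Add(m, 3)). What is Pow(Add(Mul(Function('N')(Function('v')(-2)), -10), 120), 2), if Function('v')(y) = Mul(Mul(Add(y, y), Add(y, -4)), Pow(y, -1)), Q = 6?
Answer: 44100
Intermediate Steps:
Function('v')(y) = Add(-8, Mul(2, y)) (Function('v')(y) = Mul(Mul(Mul(2, y), Add(-4, y)), Pow(y, -1)) = Mul(Mul(2, y, Add(-4, y)), Pow(y, -1)) = Add(-8, Mul(2, y)))
Function('N')(m) = Add(3, m) (Function('N')(m) = Mul(Add(6, -5), Add(m, 3)) = Mul(1, Add(3, m)) = Add(3, m))
Pow(Add(Mul(Function('N')(Function('v')(-2)), -10), 120), 2) = Pow(Add(Mul(Add(3, Add(-8, Mul(2, -2))), -10), 120), 2) = Pow(Add(Mul(Add(3, Add(-8, -4)), -10), 120), 2) = Pow(Add(Mul(Add(3, -12), -10), 120), 2) = Pow(Add(Mul(-9, -10), 120), 2) = Pow(Add(90, 120), 2) = Pow(210, 2) = 44100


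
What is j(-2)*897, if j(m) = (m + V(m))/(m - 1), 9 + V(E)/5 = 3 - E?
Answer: 6578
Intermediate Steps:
V(E) = -30 - 5*E (V(E) = -45 + 5*(3 - E) = -45 + (15 - 5*E) = -30 - 5*E)
j(m) = (-30 - 4*m)/(-1 + m) (j(m) = (m + (-30 - 5*m))/(m - 1) = (-30 - 4*m)/(-1 + m))
j(-2)*897 = (2*(-15 - 2*(-2))/(-1 - 2))*897 = (2*(-15 + 4)/(-3))*897 = (2*(-⅓)*(-11))*897 = (22/3)*897 = 6578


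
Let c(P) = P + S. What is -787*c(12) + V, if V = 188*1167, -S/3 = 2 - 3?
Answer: 207591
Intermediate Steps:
S = 3 (S = -3*(2 - 3) = -3*(-1) = 3)
V = 219396
c(P) = 3 + P (c(P) = P + 3 = 3 + P)
-787*c(12) + V = -787*(3 + 12) + 219396 = -787*15 + 219396 = -11805 + 219396 = 207591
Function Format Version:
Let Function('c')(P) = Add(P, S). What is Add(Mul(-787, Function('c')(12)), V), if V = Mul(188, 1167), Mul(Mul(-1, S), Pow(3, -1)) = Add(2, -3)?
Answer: 207591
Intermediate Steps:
S = 3 (S = Mul(-3, Add(2, -3)) = Mul(-3, -1) = 3)
V = 219396
Function('c')(P) = Add(3, P) (Function('c')(P) = Add(P, 3) = Add(3, P))
Add(Mul(-787, Function('c')(12)), V) = Add(Mul(-787, Add(3, 12)), 219396) = Add(Mul(-787, 15), 219396) = Add(-11805, 219396) = 207591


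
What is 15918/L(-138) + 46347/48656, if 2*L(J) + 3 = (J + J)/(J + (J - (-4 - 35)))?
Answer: -122365260549/7055120 ≈ -17344.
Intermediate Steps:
L(J) = -3/2 + J/(39 + 2*J) (L(J) = -3/2 + ((J + J)/(J + (J - (-4 - 35))))/2 = -3/2 + ((2*J)/(J + (J - 1*(-39))))/2 = -3/2 + ((2*J)/(J + (J + 39)))/2 = -3/2 + ((2*J)/(J + (39 + J)))/2 = -3/2 + ((2*J)/(39 + 2*J))/2 = -3/2 + (2*J/(39 + 2*J))/2 = -3/2 + J/(39 + 2*J))
15918/L(-138) + 46347/48656 = 15918/(((-117 - 4*(-138))/(2*(39 + 2*(-138))))) + 46347/48656 = 15918/(((-117 + 552)/(2*(39 - 276)))) + 46347*(1/48656) = 15918/(((1/2)*435/(-237))) + 46347/48656 = 15918/(((1/2)*(-1/237)*435)) + 46347/48656 = 15918/(-145/158) + 46347/48656 = 15918*(-158/145) + 46347/48656 = -2515044/145 + 46347/48656 = -122365260549/7055120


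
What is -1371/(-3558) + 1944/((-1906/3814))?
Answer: -4396313167/1130258 ≈ -3889.7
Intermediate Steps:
-1371/(-3558) + 1944/((-1906/3814)) = -1371*(-1/3558) + 1944/((-1906*1/3814)) = 457/1186 + 1944/(-953/1907) = 457/1186 + 1944*(-1907/953) = 457/1186 - 3707208/953 = -4396313167/1130258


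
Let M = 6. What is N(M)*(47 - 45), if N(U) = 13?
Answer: 26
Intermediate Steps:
N(M)*(47 - 45) = 13*(47 - 45) = 13*2 = 26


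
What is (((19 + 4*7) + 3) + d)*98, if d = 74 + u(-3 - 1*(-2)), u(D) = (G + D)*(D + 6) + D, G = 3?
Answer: 13034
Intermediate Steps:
u(D) = D + (3 + D)*(6 + D) (u(D) = (3 + D)*(D + 6) + D = (3 + D)*(6 + D) + D = D + (3 + D)*(6 + D))
d = 83 (d = 74 + (18 + (-3 - 1*(-2))² + 10*(-3 - 1*(-2))) = 74 + (18 + (-3 + 2)² + 10*(-3 + 2)) = 74 + (18 + (-1)² + 10*(-1)) = 74 + (18 + 1 - 10) = 74 + 9 = 83)
(((19 + 4*7) + 3) + d)*98 = (((19 + 4*7) + 3) + 83)*98 = (((19 + 28) + 3) + 83)*98 = ((47 + 3) + 83)*98 = (50 + 83)*98 = 133*98 = 13034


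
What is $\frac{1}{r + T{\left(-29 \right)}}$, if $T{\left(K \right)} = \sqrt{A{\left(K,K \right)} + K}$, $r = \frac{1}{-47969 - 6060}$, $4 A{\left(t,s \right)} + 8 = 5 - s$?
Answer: $- \frac{108058}{131360977847} - \frac{8757398523 i \sqrt{10}}{131360977847} \approx -8.226 \cdot 10^{-7} - 0.21082 i$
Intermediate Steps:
$A{\left(t,s \right)} = - \frac{3}{4} - \frac{s}{4}$ ($A{\left(t,s \right)} = -2 + \frac{5 - s}{4} = -2 - \left(- \frac{5}{4} + \frac{s}{4}\right) = - \frac{3}{4} - \frac{s}{4}$)
$r = - \frac{1}{54029}$ ($r = \frac{1}{-54029} = - \frac{1}{54029} \approx -1.8509 \cdot 10^{-5}$)
$T{\left(K \right)} = \sqrt{- \frac{3}{4} + \frac{3 K}{4}}$ ($T{\left(K \right)} = \sqrt{\left(- \frac{3}{4} - \frac{K}{4}\right) + K} = \sqrt{- \frac{3}{4} + \frac{3 K}{4}}$)
$\frac{1}{r + T{\left(-29 \right)}} = \frac{1}{- \frac{1}{54029} + \frac{\sqrt{-3 + 3 \left(-29\right)}}{2}} = \frac{1}{- \frac{1}{54029} + \frac{\sqrt{-3 - 87}}{2}} = \frac{1}{- \frac{1}{54029} + \frac{\sqrt{-90}}{2}} = \frac{1}{- \frac{1}{54029} + \frac{3 i \sqrt{10}}{2}}$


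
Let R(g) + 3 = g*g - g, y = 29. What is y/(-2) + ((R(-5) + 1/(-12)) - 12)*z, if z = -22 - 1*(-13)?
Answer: -595/4 ≈ -148.75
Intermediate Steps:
z = -9 (z = -22 + 13 = -9)
R(g) = -3 + g**2 - g (R(g) = -3 + (g*g - g) = -3 + (g**2 - g) = -3 + g**2 - g)
y/(-2) + ((R(-5) + 1/(-12)) - 12)*z = 29/(-2) + (((-3 + (-5)**2 - 1*(-5)) + 1/(-12)) - 12)*(-9) = 29*(-1/2) + (((-3 + 25 + 5) - 1/12) - 12)*(-9) = -29/2 + ((27 - 1/12) - 12)*(-9) = -29/2 + (323/12 - 12)*(-9) = -29/2 + (179/12)*(-9) = -29/2 - 537/4 = -595/4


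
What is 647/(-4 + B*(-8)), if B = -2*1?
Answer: 647/12 ≈ 53.917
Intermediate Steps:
B = -2
647/(-4 + B*(-8)) = 647/(-4 - 2*(-8)) = 647/(-4 + 16) = 647/12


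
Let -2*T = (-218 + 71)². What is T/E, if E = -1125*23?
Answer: 2401/5750 ≈ 0.41757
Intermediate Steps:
T = -21609/2 (T = -(-218 + 71)²/2 = -½*(-147)² = -½*21609 = -21609/2 ≈ -10805.)
E = -25875
T/E = -21609/2/(-25875) = -21609/2*(-1/25875) = 2401/5750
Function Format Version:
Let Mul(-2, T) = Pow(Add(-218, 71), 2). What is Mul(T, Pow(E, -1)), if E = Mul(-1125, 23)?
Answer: Rational(2401, 5750) ≈ 0.41757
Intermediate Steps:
T = Rational(-21609, 2) (T = Mul(Rational(-1, 2), Pow(Add(-218, 71), 2)) = Mul(Rational(-1, 2), Pow(-147, 2)) = Mul(Rational(-1, 2), 21609) = Rational(-21609, 2) ≈ -10805.)
E = -25875
Mul(T, Pow(E, -1)) = Mul(Rational(-21609, 2), Pow(-25875, -1)) = Mul(Rational(-21609, 2), Rational(-1, 25875)) = Rational(2401, 5750)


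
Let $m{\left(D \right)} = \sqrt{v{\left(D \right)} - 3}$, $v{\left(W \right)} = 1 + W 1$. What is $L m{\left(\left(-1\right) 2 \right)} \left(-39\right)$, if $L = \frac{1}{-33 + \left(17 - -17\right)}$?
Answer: $- 78 i \approx - 78.0 i$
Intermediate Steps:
$v{\left(W \right)} = 1 + W$
$m{\left(D \right)} = \sqrt{-2 + D}$ ($m{\left(D \right)} = \sqrt{\left(1 + D\right) - 3} = \sqrt{-2 + D}$)
$L = 1$ ($L = \frac{1}{-33 + \left(17 + 17\right)} = \frac{1}{-33 + 34} = 1^{-1} = 1$)
$L m{\left(\left(-1\right) 2 \right)} \left(-39\right) = 1 \sqrt{-2 - 2} \left(-39\right) = 1 \sqrt{-4} \left(-39\right) = 1 \cdot 2 i \left(-39\right) = 2 i \left(-39\right) = - 78 i$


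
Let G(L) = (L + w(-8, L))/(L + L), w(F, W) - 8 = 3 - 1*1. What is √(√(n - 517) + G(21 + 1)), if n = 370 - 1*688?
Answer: √(88 + 121*I*√835)/11 ≈ 3.8492 + 3.7535*I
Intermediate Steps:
w(F, W) = 10 (w(F, W) = 8 + (3 - 1*1) = 8 + (3 - 1) = 8 + 2 = 10)
G(L) = (10 + L)/(2*L) (G(L) = (L + 10)/(L + L) = (10 + L)/((2*L)) = (10 + L)*(1/(2*L)) = (10 + L)/(2*L))
n = -318 (n = 370 - 688 = -318)
√(√(n - 517) + G(21 + 1)) = √(√(-318 - 517) + (10 + (21 + 1))/(2*(21 + 1))) = √(√(-835) + (½)*(10 + 22)/22) = √(I*√835 + (½)*(1/22)*32) = √(I*√835 + 8/11) = √(8/11 + I*√835)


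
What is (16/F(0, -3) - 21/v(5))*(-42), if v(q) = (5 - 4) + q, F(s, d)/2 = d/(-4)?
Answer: -301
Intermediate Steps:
F(s, d) = -d/2 (F(s, d) = 2*(d/(-4)) = 2*(d*(-¼)) = 2*(-d/4) = -d/2)
v(q) = 1 + q
(16/F(0, -3) - 21/v(5))*(-42) = (16/((-½*(-3))) - 21/(1 + 5))*(-42) = (16/(3/2) - 21/6)*(-42) = (16*(⅔) - 21*⅙)*(-42) = (32/3 - 7/2)*(-42) = (43/6)*(-42) = -301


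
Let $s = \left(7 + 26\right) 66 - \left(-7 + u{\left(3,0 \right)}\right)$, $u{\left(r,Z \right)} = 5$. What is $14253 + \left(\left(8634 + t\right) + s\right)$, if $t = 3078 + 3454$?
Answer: $31599$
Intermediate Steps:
$t = 6532$
$s = 2180$ ($s = \left(7 + 26\right) 66 + \left(7 - 5\right) = 33 \cdot 66 + \left(7 - 5\right) = 2178 + 2 = 2180$)
$14253 + \left(\left(8634 + t\right) + s\right) = 14253 + \left(\left(8634 + 6532\right) + 2180\right) = 14253 + \left(15166 + 2180\right) = 14253 + 17346 = 31599$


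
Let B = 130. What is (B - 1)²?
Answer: 16641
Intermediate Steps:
(B - 1)² = (130 - 1)² = 129² = 16641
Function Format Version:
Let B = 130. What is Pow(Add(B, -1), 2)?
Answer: 16641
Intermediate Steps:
Pow(Add(B, -1), 2) = Pow(Add(130, -1), 2) = Pow(129, 2) = 16641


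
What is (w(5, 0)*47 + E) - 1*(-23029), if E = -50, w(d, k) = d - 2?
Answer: 23120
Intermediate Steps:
w(d, k) = -2 + d
(w(5, 0)*47 + E) - 1*(-23029) = ((-2 + 5)*47 - 50) - 1*(-23029) = (3*47 - 50) + 23029 = (141 - 50) + 23029 = 91 + 23029 = 23120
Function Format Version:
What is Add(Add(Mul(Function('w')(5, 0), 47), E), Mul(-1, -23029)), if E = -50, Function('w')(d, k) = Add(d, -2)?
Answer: 23120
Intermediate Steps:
Function('w')(d, k) = Add(-2, d)
Add(Add(Mul(Function('w')(5, 0), 47), E), Mul(-1, -23029)) = Add(Add(Mul(Add(-2, 5), 47), -50), Mul(-1, -23029)) = Add(Add(Mul(3, 47), -50), 23029) = Add(Add(141, -50), 23029) = Add(91, 23029) = 23120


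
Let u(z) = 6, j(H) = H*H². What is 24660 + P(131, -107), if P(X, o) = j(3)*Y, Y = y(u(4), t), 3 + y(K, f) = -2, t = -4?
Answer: 24525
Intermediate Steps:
j(H) = H³
y(K, f) = -5 (y(K, f) = -3 - 2 = -5)
Y = -5
P(X, o) = -135 (P(X, o) = 3³*(-5) = 27*(-5) = -135)
24660 + P(131, -107) = 24660 - 135 = 24525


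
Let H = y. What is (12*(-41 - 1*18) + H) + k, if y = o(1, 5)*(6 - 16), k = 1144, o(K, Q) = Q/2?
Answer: 411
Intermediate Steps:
o(K, Q) = Q/2 (o(K, Q) = Q*(½) = Q/2)
y = -25 (y = ((½)*5)*(6 - 16) = (5/2)*(-10) = -25)
H = -25
(12*(-41 - 1*18) + H) + k = (12*(-41 - 1*18) - 25) + 1144 = (12*(-41 - 18) - 25) + 1144 = (12*(-59) - 25) + 1144 = (-708 - 25) + 1144 = -733 + 1144 = 411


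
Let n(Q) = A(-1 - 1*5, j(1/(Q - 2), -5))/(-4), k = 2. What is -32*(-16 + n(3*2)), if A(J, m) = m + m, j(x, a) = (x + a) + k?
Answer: 468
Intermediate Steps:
j(x, a) = 2 + a + x (j(x, a) = (x + a) + 2 = (a + x) + 2 = 2 + a + x)
A(J, m) = 2*m
n(Q) = 3/2 - 1/(2*(-2 + Q)) (n(Q) = (2*(2 - 5 + 1/(Q - 2)))/(-4) = (2*(2 - 5 + 1/(-2 + Q)))*(-1/4) = (2*(-3 + 1/(-2 + Q)))*(-1/4) = (-6 + 2/(-2 + Q))*(-1/4) = 3/2 - 1/(2*(-2 + Q)))
-32*(-16 + n(3*2)) = -32*(-16 + (-7 + 3*(3*2))/(2*(-2 + 3*2))) = -32*(-16 + (-7 + 3*6)/(2*(-2 + 6))) = -32*(-16 + (1/2)*(-7 + 18)/4) = -32*(-16 + (1/2)*(1/4)*11) = -32*(-16 + 11/8) = -32*(-117/8) = 468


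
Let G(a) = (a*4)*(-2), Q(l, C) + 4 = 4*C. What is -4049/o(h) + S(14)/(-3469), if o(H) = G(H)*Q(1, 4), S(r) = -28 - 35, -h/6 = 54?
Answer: -12086429/107899776 ≈ -0.11202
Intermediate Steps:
Q(l, C) = -4 + 4*C
h = -324 (h = -6*54 = -324)
S(r) = -63
G(a) = -8*a (G(a) = (4*a)*(-2) = -8*a)
o(H) = -96*H (o(H) = (-8*H)*(-4 + 4*4) = (-8*H)*(-4 + 16) = -8*H*12 = -96*H)
-4049/o(h) + S(14)/(-3469) = -4049/((-96*(-324))) - 63/(-3469) = -4049/31104 - 63*(-1/3469) = -4049*1/31104 + 63/3469 = -4049/31104 + 63/3469 = -12086429/107899776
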